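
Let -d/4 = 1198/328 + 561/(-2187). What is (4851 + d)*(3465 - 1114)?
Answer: 339920595136/29889 ≈ 1.1373e+7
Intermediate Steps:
d = -406003/29889 (d = -4*(1198/328 + 561/(-2187)) = -4*(1198*(1/328) + 561*(-1/2187)) = -4*(599/164 - 187/729) = -4*406003/119556 = -406003/29889 ≈ -13.584)
(4851 + d)*(3465 - 1114) = (4851 - 406003/29889)*(3465 - 1114) = (144585536/29889)*2351 = 339920595136/29889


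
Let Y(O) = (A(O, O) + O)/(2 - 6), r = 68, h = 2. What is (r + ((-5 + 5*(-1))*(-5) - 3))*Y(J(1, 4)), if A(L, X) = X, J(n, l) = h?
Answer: -115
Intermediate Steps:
J(n, l) = 2
Y(O) = -O/2 (Y(O) = (O + O)/(2 - 6) = (2*O)/(-4) = (2*O)*(-¼) = -O/2)
(r + ((-5 + 5*(-1))*(-5) - 3))*Y(J(1, 4)) = (68 + ((-5 + 5*(-1))*(-5) - 3))*(-½*2) = (68 + ((-5 - 5)*(-5) - 3))*(-1) = (68 + (-10*(-5) - 3))*(-1) = (68 + (50 - 3))*(-1) = (68 + 47)*(-1) = 115*(-1) = -115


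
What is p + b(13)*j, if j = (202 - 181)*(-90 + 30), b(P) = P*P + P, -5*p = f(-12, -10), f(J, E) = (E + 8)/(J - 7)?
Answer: -21785402/95 ≈ -2.2932e+5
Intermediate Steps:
f(J, E) = (8 + E)/(-7 + J)
p = -2/95 (p = -(8 - 10)/(5*(-7 - 12)) = -(-2)/(5*(-19)) = -(-1)*(-2)/95 = -⅕*2/19 = -2/95 ≈ -0.021053)
b(P) = P + P² (b(P) = P² + P = P + P²)
j = -1260 (j = 21*(-60) = -1260)
p + b(13)*j = -2/95 + (13*(1 + 13))*(-1260) = -2/95 + (13*14)*(-1260) = -2/95 + 182*(-1260) = -2/95 - 229320 = -21785402/95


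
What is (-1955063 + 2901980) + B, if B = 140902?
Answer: 1087819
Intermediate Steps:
(-1955063 + 2901980) + B = (-1955063 + 2901980) + 140902 = 946917 + 140902 = 1087819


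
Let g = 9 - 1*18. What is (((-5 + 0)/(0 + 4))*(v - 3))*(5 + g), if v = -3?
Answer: -30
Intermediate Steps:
g = -9 (g = 9 - 18 = -9)
(((-5 + 0)/(0 + 4))*(v - 3))*(5 + g) = (((-5 + 0)/(0 + 4))*(-3 - 3))*(5 - 9) = (-5/4*(-6))*(-4) = (-5*¼*(-6))*(-4) = -5/4*(-6)*(-4) = (15/2)*(-4) = -30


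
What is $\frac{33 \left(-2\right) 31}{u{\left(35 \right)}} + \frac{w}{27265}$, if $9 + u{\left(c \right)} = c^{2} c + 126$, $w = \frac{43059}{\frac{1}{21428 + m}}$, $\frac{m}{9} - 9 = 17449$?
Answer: $\frac{33053037009021}{117217688} \approx 2.8198 \cdot 10^{5}$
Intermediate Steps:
$m = 157122$ ($m = 81 + 9 \cdot 17449 = 81 + 157041 = 157122$)
$w = 7688184450$ ($w = \frac{43059}{\frac{1}{21428 + 157122}} = \frac{43059}{\frac{1}{178550}} = 43059 \frac{1}{\frac{1}{178550}} = 43059 \cdot 178550 = 7688184450$)
$u{\left(c \right)} = 117 + c^{3}$ ($u{\left(c \right)} = -9 + \left(c^{2} c + 126\right) = -9 + \left(c^{3} + 126\right) = -9 + \left(126 + c^{3}\right) = 117 + c^{3}$)
$\frac{33 \left(-2\right) 31}{u{\left(35 \right)}} + \frac{w}{27265} = \frac{33 \left(-2\right) 31}{117 + 35^{3}} + \frac{7688184450}{27265} = \frac{\left(-66\right) 31}{117 + 42875} + 7688184450 \cdot \frac{1}{27265} = - \frac{2046}{42992} + \frac{1537636890}{5453} = \left(-2046\right) \frac{1}{42992} + \frac{1537636890}{5453} = - \frac{1023}{21496} + \frac{1537636890}{5453} = \frac{33053037009021}{117217688}$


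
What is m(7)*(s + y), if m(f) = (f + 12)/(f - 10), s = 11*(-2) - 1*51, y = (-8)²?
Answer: 57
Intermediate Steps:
y = 64
s = -73 (s = -22 - 51 = -73)
m(f) = (12 + f)/(-10 + f)
m(7)*(s + y) = ((12 + 7)/(-10 + 7))*(-73 + 64) = (19/(-3))*(-9) = -⅓*19*(-9) = -19/3*(-9) = 57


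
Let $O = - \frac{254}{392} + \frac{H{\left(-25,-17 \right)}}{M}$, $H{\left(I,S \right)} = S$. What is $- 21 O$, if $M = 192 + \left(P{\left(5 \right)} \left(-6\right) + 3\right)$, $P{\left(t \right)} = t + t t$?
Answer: $\frac{5237}{140} \approx 37.407$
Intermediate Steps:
$P{\left(t \right)} = t + t^{2}$
$M = 15$ ($M = 192 + \left(5 \left(1 + 5\right) \left(-6\right) + 3\right) = 192 + \left(5 \cdot 6 \left(-6\right) + 3\right) = 192 + \left(30 \left(-6\right) + 3\right) = 192 + \left(-180 + 3\right) = 192 - 177 = 15$)
$O = - \frac{5237}{2940}$ ($O = - \frac{254}{392} - \frac{17}{15} = \left(-254\right) \frac{1}{392} - \frac{17}{15} = - \frac{127}{196} - \frac{17}{15} = - \frac{5237}{2940} \approx -1.7813$)
$- 21 O = \left(-21\right) \left(- \frac{5237}{2940}\right) = \frac{5237}{140}$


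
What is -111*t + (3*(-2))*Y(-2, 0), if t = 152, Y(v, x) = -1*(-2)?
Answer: -16884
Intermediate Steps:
Y(v, x) = 2
-111*t + (3*(-2))*Y(-2, 0) = -111*152 + (3*(-2))*2 = -16872 - 6*2 = -16872 - 12 = -16884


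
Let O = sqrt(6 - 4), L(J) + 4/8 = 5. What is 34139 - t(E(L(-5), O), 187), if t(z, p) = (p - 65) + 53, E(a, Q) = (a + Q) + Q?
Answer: 33964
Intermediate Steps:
L(J) = 9/2 (L(J) = -1/2 + 5 = 9/2)
O = sqrt(2) ≈ 1.4142
E(a, Q) = a + 2*Q (E(a, Q) = (Q + a) + Q = a + 2*Q)
t(z, p) = -12 + p (t(z, p) = (-65 + p) + 53 = -12 + p)
34139 - t(E(L(-5), O), 187) = 34139 - (-12 + 187) = 34139 - 1*175 = 34139 - 175 = 33964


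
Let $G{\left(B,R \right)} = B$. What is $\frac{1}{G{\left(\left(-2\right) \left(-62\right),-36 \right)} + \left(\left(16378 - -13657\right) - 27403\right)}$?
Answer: $\frac{1}{2756} \approx 0.00036284$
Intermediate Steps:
$\frac{1}{G{\left(\left(-2\right) \left(-62\right),-36 \right)} + \left(\left(16378 - -13657\right) - 27403\right)} = \frac{1}{\left(-2\right) \left(-62\right) + \left(\left(16378 - -13657\right) - 27403\right)} = \frac{1}{124 + \left(\left(16378 + \left(-1440 + 15097\right)\right) - 27403\right)} = \frac{1}{124 + \left(\left(16378 + 13657\right) - 27403\right)} = \frac{1}{124 + \left(30035 - 27403\right)} = \frac{1}{124 + 2632} = \frac{1}{2756}$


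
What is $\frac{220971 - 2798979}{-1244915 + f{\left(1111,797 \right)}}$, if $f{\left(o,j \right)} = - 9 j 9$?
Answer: $\frac{322251}{163684} \approx 1.9687$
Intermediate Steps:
$f{\left(o,j \right)} = - 81 j$
$\frac{220971 - 2798979}{-1244915 + f{\left(1111,797 \right)}} = \frac{220971 - 2798979}{-1244915 - 64557} = - \frac{2578008}{-1244915 - 64557} = - \frac{2578008}{-1309472} = \left(-2578008\right) \left(- \frac{1}{1309472}\right) = \frac{322251}{163684}$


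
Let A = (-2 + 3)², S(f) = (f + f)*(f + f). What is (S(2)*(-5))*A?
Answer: -80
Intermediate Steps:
S(f) = 4*f² (S(f) = (2*f)*(2*f) = 4*f²)
A = 1 (A = 1² = 1)
(S(2)*(-5))*A = ((4*2²)*(-5))*1 = ((4*4)*(-5))*1 = (16*(-5))*1 = -80*1 = -80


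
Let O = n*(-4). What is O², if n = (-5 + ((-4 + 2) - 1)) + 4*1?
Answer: 256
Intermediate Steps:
n = -4 (n = (-5 + (-2 - 1)) + 4 = (-5 - 3) + 4 = -8 + 4 = -4)
O = 16 (O = -4*(-4) = 16)
O² = 16² = 256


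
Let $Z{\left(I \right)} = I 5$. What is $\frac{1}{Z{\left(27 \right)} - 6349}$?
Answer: $- \frac{1}{6214} \approx -0.00016093$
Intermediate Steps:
$Z{\left(I \right)} = 5 I$
$\frac{1}{Z{\left(27 \right)} - 6349} = \frac{1}{5 \cdot 27 - 6349} = \frac{1}{135 - 6349} = \frac{1}{-6214} = - \frac{1}{6214}$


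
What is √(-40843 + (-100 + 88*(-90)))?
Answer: I*√48863 ≈ 221.05*I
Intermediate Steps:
√(-40843 + (-100 + 88*(-90))) = √(-40843 + (-100 - 7920)) = √(-40843 - 8020) = √(-48863) = I*√48863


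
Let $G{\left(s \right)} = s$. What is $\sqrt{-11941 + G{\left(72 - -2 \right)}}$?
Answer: $i \sqrt{11867} \approx 108.94 i$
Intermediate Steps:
$\sqrt{-11941 + G{\left(72 - -2 \right)}} = \sqrt{-11941 + \left(72 - -2\right)} = \sqrt{-11941 + \left(72 + 2\right)} = \sqrt{-11941 + 74} = \sqrt{-11867} = i \sqrt{11867}$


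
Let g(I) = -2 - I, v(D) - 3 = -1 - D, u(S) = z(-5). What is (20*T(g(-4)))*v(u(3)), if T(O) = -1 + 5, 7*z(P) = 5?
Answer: 720/7 ≈ 102.86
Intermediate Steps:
z(P) = 5/7 (z(P) = (⅐)*5 = 5/7)
u(S) = 5/7
v(D) = 2 - D (v(D) = 3 + (-1 - D) = 2 - D)
T(O) = 4
(20*T(g(-4)))*v(u(3)) = (20*4)*(2 - 1*5/7) = 80*(2 - 5/7) = 80*(9/7) = 720/7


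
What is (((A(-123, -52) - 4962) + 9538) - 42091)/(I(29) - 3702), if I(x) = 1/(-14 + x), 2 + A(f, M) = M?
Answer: 563535/55529 ≈ 10.148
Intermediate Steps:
A(f, M) = -2 + M
(((A(-123, -52) - 4962) + 9538) - 42091)/(I(29) - 3702) = ((((-2 - 52) - 4962) + 9538) - 42091)/(1/(-14 + 29) - 3702) = (((-54 - 4962) + 9538) - 42091)/(1/15 - 3702) = ((-5016 + 9538) - 42091)/(1/15 - 3702) = (4522 - 42091)/(-55529/15) = -37569*(-15/55529) = 563535/55529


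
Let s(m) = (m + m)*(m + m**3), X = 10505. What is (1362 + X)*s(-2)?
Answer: 474680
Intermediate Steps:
s(m) = 2*m*(m + m**3) (s(m) = (2*m)*(m + m**3) = 2*m*(m + m**3))
(1362 + X)*s(-2) = (1362 + 10505)*(2*(-2)**2*(1 + (-2)**2)) = 11867*(2*4*(1 + 4)) = 11867*(2*4*5) = 11867*40 = 474680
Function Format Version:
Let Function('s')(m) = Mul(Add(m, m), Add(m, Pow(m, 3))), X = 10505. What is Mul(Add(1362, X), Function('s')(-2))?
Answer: 474680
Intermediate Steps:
Function('s')(m) = Mul(2, m, Add(m, Pow(m, 3))) (Function('s')(m) = Mul(Mul(2, m), Add(m, Pow(m, 3))) = Mul(2, m, Add(m, Pow(m, 3))))
Mul(Add(1362, X), Function('s')(-2)) = Mul(Add(1362, 10505), Mul(2, Pow(-2, 2), Add(1, Pow(-2, 2)))) = Mul(11867, Mul(2, 4, Add(1, 4))) = Mul(11867, Mul(2, 4, 5)) = Mul(11867, 40) = 474680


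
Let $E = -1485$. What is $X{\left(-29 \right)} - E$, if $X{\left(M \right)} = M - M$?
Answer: $1485$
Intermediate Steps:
$X{\left(M \right)} = 0$
$X{\left(-29 \right)} - E = 0 - -1485 = 0 + 1485 = 1485$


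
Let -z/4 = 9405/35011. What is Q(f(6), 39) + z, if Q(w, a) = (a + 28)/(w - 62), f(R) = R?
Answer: -4452457/1960616 ≈ -2.2709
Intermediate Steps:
Q(w, a) = (28 + a)/(-62 + w)
z = -37620/35011 ≈ -1.0745
Q(f(6), 39) + z = (28 + 39)/(-62 + 6) - 37620/35011 = 67/(-56) - 37620/35011 = -1/56*67 - 37620/35011 = -67/56 - 37620/35011 = -4452457/1960616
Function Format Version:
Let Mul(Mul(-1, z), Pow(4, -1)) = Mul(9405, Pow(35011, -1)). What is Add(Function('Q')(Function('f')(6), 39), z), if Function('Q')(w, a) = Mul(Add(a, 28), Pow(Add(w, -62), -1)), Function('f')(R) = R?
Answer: Rational(-4452457, 1960616) ≈ -2.2709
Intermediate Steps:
Function('Q')(w, a) = Mul(Pow(Add(-62, w), -1), Add(28, a)) (Function('Q')(w, a) = Mul(Add(28, a), Pow(Add(-62, w), -1)) = Mul(Pow(Add(-62, w), -1), Add(28, a)))
z = Rational(-37620, 35011) (z = Mul(-4, Mul(9405, Pow(35011, -1))) = Mul(-4, Mul(9405, Rational(1, 35011))) = Mul(-4, Rational(9405, 35011)) = Rational(-37620, 35011) ≈ -1.0745)
Add(Function('Q')(Function('f')(6), 39), z) = Add(Mul(Pow(Add(-62, 6), -1), Add(28, 39)), Rational(-37620, 35011)) = Add(Mul(Pow(-56, -1), 67), Rational(-37620, 35011)) = Add(Mul(Rational(-1, 56), 67), Rational(-37620, 35011)) = Add(Rational(-67, 56), Rational(-37620, 35011)) = Rational(-4452457, 1960616)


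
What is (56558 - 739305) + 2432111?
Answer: 1749364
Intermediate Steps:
(56558 - 739305) + 2432111 = -682747 + 2432111 = 1749364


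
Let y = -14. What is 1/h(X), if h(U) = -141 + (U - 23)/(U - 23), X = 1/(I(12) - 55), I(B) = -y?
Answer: -1/140 ≈ -0.0071429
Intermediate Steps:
I(B) = 14 (I(B) = -1*(-14) = 14)
X = -1/41 (X = 1/(14 - 55) = 1/(-41) = -1/41 ≈ -0.024390)
h(U) = -140 (h(U) = -141 + (-23 + U)/(-23 + U) = -141 + 1 = -140)
1/h(X) = 1/(-140) = -1/140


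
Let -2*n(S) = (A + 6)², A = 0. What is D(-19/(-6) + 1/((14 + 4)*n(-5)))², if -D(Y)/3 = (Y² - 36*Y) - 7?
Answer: 135485106997249/1224440064 ≈ 1.1065e+5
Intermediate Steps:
n(S) = -18 (n(S) = -(0 + 6)²/2 = -½*6² = -½*36 = -18)
D(Y) = 21 - 3*Y² + 108*Y (D(Y) = -3*((Y² - 36*Y) - 7) = -3*(-7 + Y² - 36*Y) = 21 - 3*Y² + 108*Y)
D(-19/(-6) + 1/((14 + 4)*n(-5)))² = (21 - 3*(-19/(-6) + 1/((14 + 4)*(-18)))² + 108*(-19/(-6) + 1/((14 + 4)*(-18))))² = (21 - 3*(-19*(-⅙) - 1/18/18)² + 108*(-19*(-⅙) - 1/18/18))² = (21 - 3*(19/6 + (1/18)*(-1/18))² + 108*(19/6 + (1/18)*(-1/18)))² = (21 - 3*(19/6 - 1/324)² + 108*(19/6 - 1/324))² = (21 - 3*(1025/324)² + 108*(1025/324))² = (21 - 3*1050625/104976 + 1025/3)² = (21 - 1050625/34992 + 1025/3)² = (11639807/34992)² = 135485106997249/1224440064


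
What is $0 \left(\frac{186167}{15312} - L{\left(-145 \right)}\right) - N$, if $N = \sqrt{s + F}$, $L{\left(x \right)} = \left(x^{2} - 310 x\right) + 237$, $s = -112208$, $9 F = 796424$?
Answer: $- \frac{2 i \sqrt{53362}}{3} \approx - 154.0 i$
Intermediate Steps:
$F = \frac{796424}{9}$ ($F = \frac{1}{9} \cdot 796424 = \frac{796424}{9} \approx 88492.0$)
$L{\left(x \right)} = 237 + x^{2} - 310 x$
$N = \frac{2 i \sqrt{53362}}{3}$ ($N = \sqrt{-112208 + \frac{796424}{9}} = \sqrt{- \frac{213448}{9}} = \frac{2 i \sqrt{53362}}{3} \approx 154.0 i$)
$0 \left(\frac{186167}{15312} - L{\left(-145 \right)}\right) - N = 0 \left(\frac{186167}{15312} - \left(237 + \left(-145\right)^{2} - -44950\right)\right) - \frac{2 i \sqrt{53362}}{3} = 0 \left(186167 \cdot \frac{1}{15312} - \left(237 + 21025 + 44950\right)\right) - \frac{2 i \sqrt{53362}}{3} = 0 \left(\frac{186167}{15312} - 66212\right) - \frac{2 i \sqrt{53362}}{3} = 0 \left(- \frac{1013651977}{15312}\right) - \frac{2 i \sqrt{53362}}{3} = 0 - \frac{2 i \sqrt{53362}}{3} = - \frac{2 i \sqrt{53362}}{3}$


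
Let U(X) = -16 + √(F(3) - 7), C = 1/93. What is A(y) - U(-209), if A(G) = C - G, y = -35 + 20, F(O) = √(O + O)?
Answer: 2884/93 - √(-7 + √6) ≈ 31.011 - 2.1332*I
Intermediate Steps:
F(O) = √2*√O (F(O) = √(2*O) = √2*√O)
C = 1/93 ≈ 0.010753
y = -15
U(X) = -16 + √(-7 + √6) (U(X) = -16 + √(√2*√3 - 7) = -16 + √(√6 - 7) = -16 + √(-7 + √6))
A(G) = 1/93 - G
A(y) - U(-209) = (1/93 - 1*(-15)) - (-16 + I*√(7 - √6)) = (1/93 + 15) + (16 - I*√(7 - √6)) = 1396/93 + (16 - I*√(7 - √6)) = 2884/93 - I*√(7 - √6)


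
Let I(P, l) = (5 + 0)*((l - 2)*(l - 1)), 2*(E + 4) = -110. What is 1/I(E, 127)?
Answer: 1/78750 ≈ 1.2698e-5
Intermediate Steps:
E = -59 (E = -4 + (½)*(-110) = -4 - 55 = -59)
I(P, l) = 5*(-1 + l)*(-2 + l) (I(P, l) = 5*((-2 + l)*(-1 + l)) = 5*((-1 + l)*(-2 + l)) = 5*(-1 + l)*(-2 + l))
1/I(E, 127) = 1/(10 - 15*127 + 5*127²) = 1/(10 - 1905 + 5*16129) = 1/(10 - 1905 + 80645) = 1/78750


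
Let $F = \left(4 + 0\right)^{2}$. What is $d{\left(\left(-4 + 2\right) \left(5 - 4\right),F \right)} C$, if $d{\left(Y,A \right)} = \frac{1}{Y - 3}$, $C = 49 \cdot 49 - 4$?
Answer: $- \frac{2397}{5} \approx -479.4$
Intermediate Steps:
$C = 2397$ ($C = 2401 - 4 = 2397$)
$F = 16$ ($F = 4^{2} = 16$)
$d{\left(Y,A \right)} = \frac{1}{-3 + Y}$
$d{\left(\left(-4 + 2\right) \left(5 - 4\right),F \right)} C = \frac{1}{-3 + \left(-4 + 2\right) \left(5 - 4\right)} 2397 = \frac{1}{-3 - 2} \cdot 2397 = \frac{1}{-5} \cdot 2397 = \left(- \frac{1}{5}\right) 2397 = - \frac{2397}{5}$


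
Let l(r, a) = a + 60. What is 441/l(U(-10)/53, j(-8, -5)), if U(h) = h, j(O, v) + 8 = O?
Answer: 441/44 ≈ 10.023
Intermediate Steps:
j(O, v) = -8 + O
l(r, a) = 60 + a
441/l(U(-10)/53, j(-8, -5)) = 441/(60 + (-8 - 8)) = 441/(60 - 16) = 441/44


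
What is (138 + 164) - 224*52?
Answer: -11346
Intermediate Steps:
(138 + 164) - 224*52 = 302 - 11648 = -11346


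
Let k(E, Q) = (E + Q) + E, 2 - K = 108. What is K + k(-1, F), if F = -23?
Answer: -131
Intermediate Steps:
K = -106 (K = 2 - 1*108 = 2 - 108 = -106)
k(E, Q) = Q + 2*E
K + k(-1, F) = -106 + (-23 + 2*(-1)) = -106 + (-23 - 2) = -106 - 25 = -131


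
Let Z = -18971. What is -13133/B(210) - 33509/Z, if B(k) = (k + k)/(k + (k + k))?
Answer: -747371411/37942 ≈ -19698.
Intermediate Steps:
B(k) = ⅔ (B(k) = (2*k)/(k + 2*k) = (2*k)/((3*k)) = (2*k)*(1/(3*k)) = ⅔)
-13133/B(210) - 33509/Z = -13133/⅔ - 33509/(-18971) = -13133*3/2 - 33509*(-1/18971) = -39399/2 + 33509/18971 = -747371411/37942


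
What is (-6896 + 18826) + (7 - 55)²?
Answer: 14234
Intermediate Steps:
(-6896 + 18826) + (7 - 55)² = 11930 + (-48)² = 11930 + 2304 = 14234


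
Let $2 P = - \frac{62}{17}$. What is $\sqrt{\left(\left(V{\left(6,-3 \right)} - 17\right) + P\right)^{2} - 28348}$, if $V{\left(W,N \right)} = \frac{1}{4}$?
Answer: $\frac{i \sqrt{129485983}}{68} \approx 167.34 i$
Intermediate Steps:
$V{\left(W,N \right)} = \frac{1}{4}$
$P = - \frac{31}{17}$ ($P = \frac{\left(-62\right) \frac{1}{17}}{2} = \frac{1}{2} \left(- \frac{62}{17}\right) = - \frac{31}{17} \approx -1.8235$)
$\sqrt{\left(\left(V{\left(6,-3 \right)} - 17\right) + P\right)^{2} - 28348} = \sqrt{\left(\left(\frac{1}{4} - 17\right) - \frac{31}{17}\right)^{2} - 28348} = \sqrt{\left(- \frac{67}{4} - \frac{31}{17}\right)^{2} - 28348} = \sqrt{\left(- \frac{1263}{68}\right)^{2} - 28348} = \sqrt{\frac{1595169}{4624} - 28348} = \sqrt{- \frac{129485983}{4624}} = \frac{i \sqrt{129485983}}{68}$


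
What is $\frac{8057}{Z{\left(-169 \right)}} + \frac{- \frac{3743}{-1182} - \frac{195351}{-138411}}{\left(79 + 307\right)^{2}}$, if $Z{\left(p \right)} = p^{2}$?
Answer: $\frac{50424844079}{178729939752} \approx 0.28213$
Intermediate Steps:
$\frac{8057}{Z{\left(-169 \right)}} + \frac{- \frac{3743}{-1182} - \frac{195351}{-138411}}{\left(79 + 307\right)^{2}} = \frac{8057}{\left(-169\right)^{2}} + \frac{- \frac{3743}{-1182} - \frac{195351}{-138411}}{\left(79 + 307\right)^{2}} = \frac{8057}{28561} + \frac{\left(-3743\right) \left(- \frac{1}{1182}\right) - - \frac{5009}{3549}}{386^{2}} = 8057 \cdot \frac{1}{28561} + \frac{\frac{19}{6} + \frac{5009}{3549}}{148996} = \frac{8057}{28561} + \frac{32495}{7098} \cdot \frac{1}{148996} = \frac{8057}{28561} + \frac{32495}{1057573608} = \frac{50424844079}{178729939752}$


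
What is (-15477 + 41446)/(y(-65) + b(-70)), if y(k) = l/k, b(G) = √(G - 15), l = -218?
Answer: 367980730/406649 - 109719025*I*√85/406649 ≈ 904.91 - 2487.6*I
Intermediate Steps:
b(G) = √(-15 + G)
y(k) = -218/k
(-15477 + 41446)/(y(-65) + b(-70)) = (-15477 + 41446)/(-218/(-65) + √(-15 - 70)) = 25969/(-218*(-1/65) + √(-85)) = 25969/(218/65 + I*√85)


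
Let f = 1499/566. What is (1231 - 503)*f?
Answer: 545636/283 ≈ 1928.0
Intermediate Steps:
f = 1499/566 (f = 1499*(1/566) = 1499/566 ≈ 2.6484)
(1231 - 503)*f = (1231 - 503)*(1499/566) = 728*(1499/566) = 545636/283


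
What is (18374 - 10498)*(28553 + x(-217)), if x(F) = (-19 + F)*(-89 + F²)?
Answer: -87135708572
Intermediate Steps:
x(F) = (-89 + F²)*(-19 + F)
(18374 - 10498)*(28553 + x(-217)) = (18374 - 10498)*(28553 + (1691 + (-217)³ - 89*(-217) - 19*(-217)²)) = 7876*(28553 + (1691 - 10218313 + 19313 - 19*47089)) = 7876*(28553 + (1691 - 10218313 + 19313 - 894691)) = 7876*(28553 - 11092000) = 7876*(-11063447) = -87135708572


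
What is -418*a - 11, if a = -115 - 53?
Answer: 70213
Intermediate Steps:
a = -168
-418*a - 11 = -418*(-168) - 11 = 70224 - 11 = 70213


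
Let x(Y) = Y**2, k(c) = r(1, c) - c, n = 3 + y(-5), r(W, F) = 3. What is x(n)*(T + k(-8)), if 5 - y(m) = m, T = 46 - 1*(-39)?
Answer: 16224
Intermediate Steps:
T = 85 (T = 46 + 39 = 85)
y(m) = 5 - m
n = 13 (n = 3 + (5 - 1*(-5)) = 3 + (5 + 5) = 3 + 10 = 13)
k(c) = 3 - c
x(n)*(T + k(-8)) = 13**2*(85 + (3 - 1*(-8))) = 169*(85 + (3 + 8)) = 169*(85 + 11) = 169*96 = 16224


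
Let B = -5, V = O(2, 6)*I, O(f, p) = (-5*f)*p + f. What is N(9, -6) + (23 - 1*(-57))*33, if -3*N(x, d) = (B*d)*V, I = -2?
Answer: 1480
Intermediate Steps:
O(f, p) = f - 5*f*p (O(f, p) = -5*f*p + f = f - 5*f*p)
V = 116 (V = (2*(1 - 5*6))*(-2) = (2*(1 - 30))*(-2) = (2*(-29))*(-2) = -58*(-2) = 116)
N(x, d) = 580*d/3 (N(x, d) = -(-5*d)*116/3 = -(-580)*d/3 = 580*d/3)
N(9, -6) + (23 - 1*(-57))*33 = (580/3)*(-6) + (23 - 1*(-57))*33 = -1160 + (23 + 57)*33 = -1160 + 80*33 = -1160 + 2640 = 1480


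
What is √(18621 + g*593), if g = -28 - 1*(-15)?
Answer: 4*√682 ≈ 104.46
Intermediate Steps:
g = -13 (g = -28 + 15 = -13)
√(18621 + g*593) = √(18621 - 13*593) = √(18621 - 7709) = √10912 = 4*√682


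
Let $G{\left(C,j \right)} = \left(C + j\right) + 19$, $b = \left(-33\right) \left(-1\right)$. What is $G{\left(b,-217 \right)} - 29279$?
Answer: $-29444$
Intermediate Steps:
$b = 33$
$G{\left(C,j \right)} = 19 + C + j$
$G{\left(b,-217 \right)} - 29279 = \left(19 + 33 - 217\right) - 29279 = -165 - 29279 = -29444$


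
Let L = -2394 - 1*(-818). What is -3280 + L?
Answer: -4856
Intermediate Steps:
L = -1576 (L = -2394 + 818 = -1576)
-3280 + L = -3280 - 1576 = -4856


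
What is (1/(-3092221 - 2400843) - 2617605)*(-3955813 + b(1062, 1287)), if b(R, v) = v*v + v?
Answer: 33044445228846158197/5493064 ≈ 6.0157e+12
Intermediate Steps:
b(R, v) = v + v**2 (b(R, v) = v**2 + v = v + v**2)
(1/(-3092221 - 2400843) - 2617605)*(-3955813 + b(1062, 1287)) = (1/(-3092221 - 2400843) - 2617605)*(-3955813 + 1287*(1 + 1287)) = (1/(-5493064) - 2617605)*(-3955813 + 1287*1288) = (-1/5493064 - 2617605)*(-3955813 + 1657656) = -14378671791721/5493064*(-2298157) = 33044445228846158197/5493064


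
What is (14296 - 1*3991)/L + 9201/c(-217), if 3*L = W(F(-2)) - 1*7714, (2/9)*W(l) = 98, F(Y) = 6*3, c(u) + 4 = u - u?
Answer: -67042533/29092 ≈ -2304.5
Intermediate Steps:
c(u) = -4 (c(u) = -4 + (u - u) = -4 + 0 = -4)
F(Y) = 18
W(l) = 441 (W(l) = (9/2)*98 = 441)
L = -7273/3 (L = (441 - 1*7714)/3 = (441 - 7714)/3 = (⅓)*(-7273) = -7273/3 ≈ -2424.3)
(14296 - 1*3991)/L + 9201/c(-217) = (14296 - 1*3991)/(-7273/3) + 9201/(-4) = (14296 - 3991)*(-3/7273) + 9201*(-¼) = 10305*(-3/7273) - 9201/4 = -30915/7273 - 9201/4 = -67042533/29092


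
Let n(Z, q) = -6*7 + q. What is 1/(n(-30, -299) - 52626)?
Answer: -1/52967 ≈ -1.8880e-5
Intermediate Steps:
n(Z, q) = -42 + q
1/(n(-30, -299) - 52626) = 1/((-42 - 299) - 52626) = 1/(-341 - 52626) = 1/(-52967) = -1/52967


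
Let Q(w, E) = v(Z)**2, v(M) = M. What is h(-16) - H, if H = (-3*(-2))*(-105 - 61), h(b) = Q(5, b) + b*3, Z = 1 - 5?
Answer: 964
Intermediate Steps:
Z = -4
Q(w, E) = 16 (Q(w, E) = (-4)**2 = 16)
h(b) = 16 + 3*b (h(b) = 16 + b*3 = 16 + 3*b)
H = -996 (H = 6*(-166) = -996)
h(-16) - H = (16 + 3*(-16)) - 1*(-996) = (16 - 48) + 996 = -32 + 996 = 964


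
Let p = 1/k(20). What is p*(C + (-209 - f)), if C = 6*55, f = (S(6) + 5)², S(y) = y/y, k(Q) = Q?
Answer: 17/4 ≈ 4.2500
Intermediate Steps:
S(y) = 1
f = 36 (f = (1 + 5)² = 6² = 36)
C = 330
p = 1/20 ≈ 0.050000
p*(C + (-209 - f)) = (330 + (-209 - 1*36))/20 = (330 + (-209 - 36))/20 = (330 - 245)/20 = (1/20)*85 = 17/4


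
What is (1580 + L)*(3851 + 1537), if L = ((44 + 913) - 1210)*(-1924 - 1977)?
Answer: 5326215804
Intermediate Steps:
L = 986953 (L = (957 - 1210)*(-3901) = -253*(-3901) = 986953)
(1580 + L)*(3851 + 1537) = (1580 + 986953)*(3851 + 1537) = 988533*5388 = 5326215804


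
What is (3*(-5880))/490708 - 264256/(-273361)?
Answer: 31212611302/33535107397 ≈ 0.93074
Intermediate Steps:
(3*(-5880))/490708 - 264256/(-273361) = -17640*1/490708 - 264256*(-1/273361) = -4410/122677 + 264256/273361 = 31212611302/33535107397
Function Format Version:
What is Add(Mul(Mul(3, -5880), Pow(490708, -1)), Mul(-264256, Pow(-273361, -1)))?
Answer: Rational(31212611302, 33535107397) ≈ 0.93074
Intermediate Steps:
Add(Mul(Mul(3, -5880), Pow(490708, -1)), Mul(-264256, Pow(-273361, -1))) = Add(Mul(-17640, Rational(1, 490708)), Mul(-264256, Rational(-1, 273361))) = Add(Rational(-4410, 122677), Rational(264256, 273361)) = Rational(31212611302, 33535107397)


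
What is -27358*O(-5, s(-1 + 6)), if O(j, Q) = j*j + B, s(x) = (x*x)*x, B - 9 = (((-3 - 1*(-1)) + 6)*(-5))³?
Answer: 217933828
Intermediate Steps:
B = -7991 (B = 9 + (((-3 - 1*(-1)) + 6)*(-5))³ = 9 + (((-3 + 1) + 6)*(-5))³ = 9 + ((-2 + 6)*(-5))³ = 9 + (4*(-5))³ = 9 + (-20)³ = 9 - 8000 = -7991)
s(x) = x³ (s(x) = x²*x = x³)
O(j, Q) = -7991 + j² (O(j, Q) = j*j - 7991 = j² - 7991 = -7991 + j²)
-27358*O(-5, s(-1 + 6)) = -27358*(-7991 + (-5)²) = -27358*(-7991 + 25) = -27358*(-7966) = 217933828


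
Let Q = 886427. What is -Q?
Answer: -886427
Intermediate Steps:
-Q = -1*886427 = -886427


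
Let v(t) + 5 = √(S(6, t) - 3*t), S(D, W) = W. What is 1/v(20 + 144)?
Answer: -5/353 - 2*I*√82/353 ≈ -0.014164 - 0.051305*I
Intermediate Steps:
v(t) = -5 + √2*√(-t) (v(t) = -5 + √(t - 3*t) = -5 + √(-2*t) = -5 + √2*√(-t))
1/v(20 + 144) = 1/(-5 + √2*√(-(20 + 144))) = 1/(-5 + √2*√(-1*164)) = 1/(-5 + √2*√(-164)) = 1/(-5 + √2*(2*I*√41)) = 1/(-5 + 2*I*√82)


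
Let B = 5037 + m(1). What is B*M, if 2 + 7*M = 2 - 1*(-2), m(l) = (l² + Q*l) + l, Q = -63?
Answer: 9952/7 ≈ 1421.7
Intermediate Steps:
m(l) = l² - 62*l (m(l) = (l² - 63*l) + l = l² - 62*l)
M = 2/7 (M = -2/7 + (2 - 1*(-2))/7 = -2/7 + (2 + 2)/7 = -2/7 + (⅐)*4 = -2/7 + 4/7 = 2/7 ≈ 0.28571)
B = 4976 (B = 5037 + 1*(-62 + 1) = 5037 + 1*(-61) = 5037 - 61 = 4976)
B*M = 4976*(2/7) = 9952/7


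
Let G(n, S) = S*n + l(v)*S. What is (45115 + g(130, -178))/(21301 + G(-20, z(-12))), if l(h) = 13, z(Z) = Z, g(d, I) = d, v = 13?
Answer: 9049/4277 ≈ 2.1157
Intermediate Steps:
G(n, S) = 13*S + S*n (G(n, S) = S*n + 13*S = 13*S + S*n)
(45115 + g(130, -178))/(21301 + G(-20, z(-12))) = (45115 + 130)/(21301 - 12*(13 - 20)) = 45245/(21301 - 12*(-7)) = 45245/(21301 + 84) = 45245/21385 = 45245*(1/21385) = 9049/4277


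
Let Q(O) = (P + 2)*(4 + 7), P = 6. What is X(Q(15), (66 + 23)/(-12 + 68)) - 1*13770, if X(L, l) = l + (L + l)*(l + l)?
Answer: -21142355/1568 ≈ -13484.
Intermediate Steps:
Q(O) = 88 (Q(O) = (6 + 2)*(4 + 7) = 8*11 = 88)
X(L, l) = l + 2*l*(L + l) (X(L, l) = l + (L + l)*(2*l) = l + 2*l*(L + l))
X(Q(15), (66 + 23)/(-12 + 68)) - 1*13770 = ((66 + 23)/(-12 + 68))*(1 + 2*88 + 2*((66 + 23)/(-12 + 68))) - 1*13770 = (89/56)*(1 + 176 + 2*(89/56)) - 13770 = (89*(1/56))*(1 + 176 + 2*(89*(1/56))) - 13770 = 89*(1 + 176 + 2*(89/56))/56 - 13770 = 89*(1 + 176 + 89/28)/56 - 13770 = (89/56)*(5045/28) - 13770 = 449005/1568 - 13770 = -21142355/1568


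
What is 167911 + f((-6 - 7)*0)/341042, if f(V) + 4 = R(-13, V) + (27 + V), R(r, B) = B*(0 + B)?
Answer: 57264703285/341042 ≈ 1.6791e+5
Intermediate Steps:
R(r, B) = B² (R(r, B) = B*B = B²)
f(V) = 23 + V + V² (f(V) = -4 + (V² + (27 + V)) = -4 + (27 + V + V²) = 23 + V + V²)
167911 + f((-6 - 7)*0)/341042 = 167911 + (23 + (-6 - 7)*0 + ((-6 - 7)*0)²)/341042 = 167911 + (23 - 13*0 + (-13*0)²)*(1/341042) = 167911 + (23 + 0 + 0²)*(1/341042) = 167911 + (23 + 0 + 0)*(1/341042) = 167911 + 23*(1/341042) = 167911 + 23/341042 = 57264703285/341042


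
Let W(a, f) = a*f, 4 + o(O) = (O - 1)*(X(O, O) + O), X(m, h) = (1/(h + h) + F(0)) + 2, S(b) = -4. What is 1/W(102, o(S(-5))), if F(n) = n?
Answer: 4/2703 ≈ 0.0014798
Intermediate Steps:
X(m, h) = 2 + 1/(2*h) (X(m, h) = (1/(h + h) + 0) + 2 = (1/(2*h) + 0) + 2 = 1/(2*h) + 2 = 2 + 1/(2*h))
o(O) = -4 + (-1 + O)*(2 + O + 1/(2*O)) (o(O) = -4 + (O - 1)*((2 + 1/(2*O)) + O) = -4 + (-1 + O)*(2 + O + 1/(2*O)))
1/W(102, o(S(-5))) = 1/(102*(-11/2 - 4 + (-4)**2 - 1/2/(-4))) = 1/(102*(-11/2 - 4 + 16 - 1/2*(-1/4))) = 1/(102*(-11/2 - 4 + 16 + 1/8)) = 1/(102*(53/8)) = 1/(2703/4) = 4/2703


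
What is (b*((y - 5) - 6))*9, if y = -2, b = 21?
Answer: -2457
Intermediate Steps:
(b*((y - 5) - 6))*9 = (21*((-2 - 5) - 6))*9 = (21*(-7 - 6))*9 = (21*(-13))*9 = -273*9 = -2457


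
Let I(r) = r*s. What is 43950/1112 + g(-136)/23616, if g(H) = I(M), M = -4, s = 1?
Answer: 32434961/820656 ≈ 39.523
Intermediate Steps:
I(r) = r (I(r) = r*1 = r)
g(H) = -4
43950/1112 + g(-136)/23616 = 43950/1112 - 4/23616 = 43950*(1/1112) - 4*1/23616 = 21975/556 - 1/5904 = 32434961/820656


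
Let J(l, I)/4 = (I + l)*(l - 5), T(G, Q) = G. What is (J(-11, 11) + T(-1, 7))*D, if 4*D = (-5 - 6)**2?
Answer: -121/4 ≈ -30.250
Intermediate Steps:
D = 121/4 (D = (-5 - 6)**2/4 = (1/4)*(-11)**2 = (1/4)*121 = 121/4 ≈ 30.250)
J(l, I) = 4*(-5 + l)*(I + l) (J(l, I) = 4*((I + l)*(l - 5)) = 4*((I + l)*(-5 + l)) = 4*((-5 + l)*(I + l)) = 4*(-5 + l)*(I + l))
(J(-11, 11) + T(-1, 7))*D = ((-20*11 - 20*(-11) + 4*(-11)**2 + 4*11*(-11)) - 1)*(121/4) = ((-220 + 220 + 4*121 - 484) - 1)*(121/4) = ((-220 + 220 + 484 - 484) - 1)*(121/4) = (0 - 1)*(121/4) = -1*121/4 = -121/4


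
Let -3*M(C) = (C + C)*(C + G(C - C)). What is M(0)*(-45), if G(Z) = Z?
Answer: 0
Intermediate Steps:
M(C) = -2*C²/3 (M(C) = -(C + C)*(C + (C - C))/3 = -2*C*(C + 0)/3 = -2*C*C/3 = -2*C²/3)
M(0)*(-45) = -⅔*0²*(-45) = -⅔*0*(-45) = 0*(-45) = 0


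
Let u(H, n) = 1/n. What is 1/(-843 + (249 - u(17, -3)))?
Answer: -3/1781 ≈ -0.0016844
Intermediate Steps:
1/(-843 + (249 - u(17, -3))) = 1/(-843 + (249 - 1/(-3))) = 1/(-843 + (249 - 1*(-⅓))) = 1/(-843 + (249 + ⅓)) = 1/(-843 + 748/3) = 1/(-1781/3) = -3/1781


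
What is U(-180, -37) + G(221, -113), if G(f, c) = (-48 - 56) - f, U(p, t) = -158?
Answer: -483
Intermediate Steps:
G(f, c) = -104 - f
U(-180, -37) + G(221, -113) = -158 + (-104 - 1*221) = -158 + (-104 - 221) = -158 - 325 = -483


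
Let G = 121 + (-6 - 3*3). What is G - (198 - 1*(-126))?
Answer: -218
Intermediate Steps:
G = 106 (G = 121 + (-6 - 9) = 121 - 15 = 106)
G - (198 - 1*(-126)) = 106 - (198 - 1*(-126)) = 106 - (198 + 126) = 106 - 1*324 = 106 - 324 = -218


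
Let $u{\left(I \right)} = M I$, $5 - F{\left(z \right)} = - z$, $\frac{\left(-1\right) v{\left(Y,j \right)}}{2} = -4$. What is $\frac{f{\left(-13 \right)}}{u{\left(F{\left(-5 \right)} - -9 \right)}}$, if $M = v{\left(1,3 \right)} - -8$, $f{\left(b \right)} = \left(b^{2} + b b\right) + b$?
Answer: $\frac{325}{144} \approx 2.2569$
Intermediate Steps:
$v{\left(Y,j \right)} = 8$ ($v{\left(Y,j \right)} = \left(-2\right) \left(-4\right) = 8$)
$F{\left(z \right)} = 5 + z$ ($F{\left(z \right)} = 5 - - z = 5 + z$)
$f{\left(b \right)} = b + 2 b^{2}$ ($f{\left(b \right)} = \left(b^{2} + b^{2}\right) + b = 2 b^{2} + b = b + 2 b^{2}$)
$M = 16$ ($M = 8 - -8 = 8 + 8 = 16$)
$u{\left(I \right)} = 16 I$
$\frac{f{\left(-13 \right)}}{u{\left(F{\left(-5 \right)} - -9 \right)}} = \frac{\left(-13\right) \left(1 + 2 \left(-13\right)\right)}{16 \left(\left(5 - 5\right) - -9\right)} = \frac{\left(-13\right) \left(1 - 26\right)}{16 \left(0 + 9\right)} = \frac{\left(-13\right) \left(-25\right)}{16 \cdot 9} = \frac{325}{144}$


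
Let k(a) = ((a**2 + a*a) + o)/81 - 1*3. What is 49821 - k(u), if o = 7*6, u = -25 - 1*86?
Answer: 1337020/27 ≈ 49519.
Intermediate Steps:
u = -111 (u = -25 - 86 = -111)
o = 42
k(a) = -67/27 + 2*a**2/81 (k(a) = ((a**2 + a*a) + 42)/81 - 1*3 = ((a**2 + a**2) + 42)*(1/81) - 3 = (2*a**2 + 42)*(1/81) - 3 = (42 + 2*a**2)*(1/81) - 3 = (14/27 + 2*a**2/81) - 3 = -67/27 + 2*a**2/81)
49821 - k(u) = 49821 - (-67/27 + (2/81)*(-111)**2) = 49821 - (-67/27 + (2/81)*12321) = 49821 - (-67/27 + 2738/9) = 49821 - 1*8147/27 = 49821 - 8147/27 = 1337020/27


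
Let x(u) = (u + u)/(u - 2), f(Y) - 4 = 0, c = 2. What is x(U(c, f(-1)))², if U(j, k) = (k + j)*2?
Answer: 144/25 ≈ 5.7600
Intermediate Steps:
f(Y) = 4 (f(Y) = 4 + 0 = 4)
U(j, k) = 2*j + 2*k (U(j, k) = (j + k)*2 = 2*j + 2*k)
x(u) = 2*u/(-2 + u) (x(u) = (2*u)/(-2 + u) = 2*u/(-2 + u))
x(U(c, f(-1)))² = (2*(2*2 + 2*4)/(-2 + (2*2 + 2*4)))² = (2*(4 + 8)/(-2 + (4 + 8)))² = (2*12/(-2 + 12))² = (2*12/10)² = (2*12*(⅒))² = (12/5)² = 144/25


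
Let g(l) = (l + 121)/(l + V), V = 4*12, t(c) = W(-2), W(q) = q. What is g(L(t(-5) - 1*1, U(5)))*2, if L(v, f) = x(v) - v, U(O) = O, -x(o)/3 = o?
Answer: 133/30 ≈ 4.4333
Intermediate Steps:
t(c) = -2
x(o) = -3*o
V = 48
L(v, f) = -4*v (L(v, f) = -3*v - v = -4*v)
g(l) = (121 + l)/(48 + l) (g(l) = (l + 121)/(l + 48) = (121 + l)/(48 + l))
g(L(t(-5) - 1*1, U(5)))*2 = ((121 - 4*(-2 - 1*1))/(48 - 4*(-2 - 1*1)))*2 = ((121 - 4*(-2 - 1))/(48 - 4*(-2 - 1)))*2 = ((121 - 4*(-3))/(48 - 4*(-3)))*2 = ((121 + 12)/(48 + 12))*2 = (133/60)*2 = 133/30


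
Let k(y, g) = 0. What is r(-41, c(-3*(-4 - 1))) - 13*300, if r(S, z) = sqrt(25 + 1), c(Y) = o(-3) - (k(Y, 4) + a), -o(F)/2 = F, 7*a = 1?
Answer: -3900 + sqrt(26) ≈ -3894.9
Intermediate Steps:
a = 1/7 (a = (1/7)*1 = 1/7 ≈ 0.14286)
o(F) = -2*F
c(Y) = 41/7 (c(Y) = -2*(-3) - (0 + 1/7) = 6 - 1*1/7 = 6 - 1/7 = 41/7)
r(S, z) = sqrt(26)
r(-41, c(-3*(-4 - 1))) - 13*300 = sqrt(26) - 13*300 = sqrt(26) - 3900 = -3900 + sqrt(26)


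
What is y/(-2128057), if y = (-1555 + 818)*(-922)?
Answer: -679514/2128057 ≈ -0.31931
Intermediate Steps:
y = 679514 (y = -737*(-922) = 679514)
y/(-2128057) = 679514/(-2128057) = 679514*(-1/2128057) = -679514/2128057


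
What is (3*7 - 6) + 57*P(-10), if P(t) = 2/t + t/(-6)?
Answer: 493/5 ≈ 98.600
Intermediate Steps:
P(t) = 2/t - t/6 (P(t) = 2/t + t*(-1/6) = 2/t - t/6)
(3*7 - 6) + 57*P(-10) = (3*7 - 6) + 57*(2/(-10) - 1/6*(-10)) = (21 - 6) + 57*(2*(-1/10) + 5/3) = 15 + 57*(-1/5 + 5/3) = 15 + 57*(22/15) = 15 + 418/5 = 493/5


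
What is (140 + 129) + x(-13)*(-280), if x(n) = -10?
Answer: 3069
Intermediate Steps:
(140 + 129) + x(-13)*(-280) = (140 + 129) - 10*(-280) = 269 + 2800 = 3069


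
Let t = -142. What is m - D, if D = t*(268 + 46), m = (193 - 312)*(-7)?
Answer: 45421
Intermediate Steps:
m = 833 (m = -119*(-7) = 833)
D = -44588 (D = -142*(268 + 46) = -142*314 = -44588)
m - D = 833 - 1*(-44588) = 833 + 44588 = 45421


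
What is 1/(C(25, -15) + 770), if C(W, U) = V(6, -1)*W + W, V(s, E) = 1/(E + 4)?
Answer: 3/2410 ≈ 0.0012448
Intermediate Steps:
V(s, E) = 1/(4 + E)
C(W, U) = 4*W/3 (C(W, U) = W/(4 - 1) + W = W/3 + W = 4*W/3)
1/(C(25, -15) + 770) = 1/((4/3)*25 + 770) = 1/(100/3 + 770) = 1/(2410/3) = 3/2410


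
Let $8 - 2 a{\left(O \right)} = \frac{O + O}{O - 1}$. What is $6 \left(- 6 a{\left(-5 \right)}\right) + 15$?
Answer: $-99$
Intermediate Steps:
$a{\left(O \right)} = 4 - \frac{O}{-1 + O}$ ($a{\left(O \right)} = 4 - \frac{\left(O + O\right) \frac{1}{O - 1}}{2} = 4 - \frac{2 O \frac{1}{-1 + O}}{2} = 4 - \frac{O}{-1 + O}$)
$6 \left(- 6 a{\left(-5 \right)}\right) + 15 = 6 \left(- 6 \frac{-4 + 3 \left(-5\right)}{-1 - 5}\right) + 15 = 6 \left(- 6 \frac{-4 - 15}{-6}\right) + 15 = 6 \left(- 6 \left(\left(- \frac{1}{6}\right) \left(-19\right)\right)\right) + 15 = 6 \left(\left(-6\right) \frac{19}{6}\right) + 15 = 6 \left(-19\right) + 15 = -114 + 15 = -99$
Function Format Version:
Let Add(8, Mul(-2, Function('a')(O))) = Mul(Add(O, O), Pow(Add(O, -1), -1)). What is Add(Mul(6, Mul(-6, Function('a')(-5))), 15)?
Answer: -99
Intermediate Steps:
Function('a')(O) = Add(4, Mul(-1, O, Pow(Add(-1, O), -1))) (Function('a')(O) = Add(4, Mul(Rational(-1, 2), Mul(Add(O, O), Pow(Add(O, -1), -1)))) = Add(4, Mul(Rational(-1, 2), Mul(Mul(2, O), Pow(Add(-1, O), -1)))) = Add(4, Mul(Rational(-1, 2), Mul(2, O, Pow(Add(-1, O), -1)))) = Add(4, Mul(-1, O, Pow(Add(-1, O), -1))))
Add(Mul(6, Mul(-6, Function('a')(-5))), 15) = Add(Mul(6, Mul(-6, Mul(Pow(Add(-1, -5), -1), Add(-4, Mul(3, -5))))), 15) = Add(Mul(6, Mul(-6, Mul(Pow(-6, -1), Add(-4, -15)))), 15) = Add(Mul(6, Mul(-6, Mul(Rational(-1, 6), -19))), 15) = Add(Mul(6, Mul(-6, Rational(19, 6))), 15) = Add(Mul(6, -19), 15) = Add(-114, 15) = -99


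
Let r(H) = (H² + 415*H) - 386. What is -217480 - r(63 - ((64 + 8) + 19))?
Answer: -206258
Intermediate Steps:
r(H) = -386 + H² + 415*H
-217480 - r(63 - ((64 + 8) + 19)) = -217480 - (-386 + (63 - ((64 + 8) + 19))² + 415*(63 - ((64 + 8) + 19))) = -217480 - (-386 + (63 - (72 + 19))² + 415*(63 - (72 + 19))) = -217480 - (-386 + (63 - 1*91)² + 415*(63 - 1*91)) = -217480 - (-386 + (63 - 91)² + 415*(63 - 91)) = -217480 - (-386 + (-28)² + 415*(-28)) = -217480 - (-386 + 784 - 11620) = -217480 - 1*(-11222) = -217480 + 11222 = -206258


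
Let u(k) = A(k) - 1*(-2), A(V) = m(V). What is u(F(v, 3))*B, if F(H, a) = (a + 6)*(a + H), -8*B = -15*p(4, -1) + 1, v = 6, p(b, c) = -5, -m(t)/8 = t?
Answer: 6137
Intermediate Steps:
m(t) = -8*t
B = -19/2 (B = -(-15*(-5) + 1)/8 = -(75 + 1)/8 = -⅛*76 = -19/2 ≈ -9.5000)
A(V) = -8*V
F(H, a) = (6 + a)*(H + a)
u(k) = 2 - 8*k (u(k) = -8*k - 1*(-2) = -8*k + 2 = 2 - 8*k)
u(F(v, 3))*B = (2 - 8*(3² + 6*6 + 6*3 + 6*3))*(-19/2) = (2 - 8*(9 + 36 + 18 + 18))*(-19/2) = (2 - 8*81)*(-19/2) = (2 - 648)*(-19/2) = -646*(-19/2) = 6137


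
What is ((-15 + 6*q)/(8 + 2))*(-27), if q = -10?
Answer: 405/2 ≈ 202.50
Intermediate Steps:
((-15 + 6*q)/(8 + 2))*(-27) = ((-15 + 6*(-10))/(8 + 2))*(-27) = ((-15 - 60)/10)*(-27) = -75*1/10*(-27) = -15/2*(-27) = 405/2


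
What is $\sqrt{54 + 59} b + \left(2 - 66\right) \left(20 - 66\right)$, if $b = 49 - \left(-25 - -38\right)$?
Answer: $2944 + 36 \sqrt{113} \approx 3326.7$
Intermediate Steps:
$b = 36$ ($b = 49 - \left(-25 + 38\right) = 49 - 13 = 36$)
$\sqrt{54 + 59} b + \left(2 - 66\right) \left(20 - 66\right) = \sqrt{54 + 59} \cdot 36 + \left(2 - 66\right) \left(20 - 66\right) = \sqrt{113} \cdot 36 - -2944 = 36 \sqrt{113} + 2944 = 2944 + 36 \sqrt{113}$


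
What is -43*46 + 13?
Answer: -1965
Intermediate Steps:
-43*46 + 13 = -1978 + 13 = -1965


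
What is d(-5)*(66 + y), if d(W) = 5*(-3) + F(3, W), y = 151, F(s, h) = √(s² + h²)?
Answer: -3255 + 217*√34 ≈ -1989.7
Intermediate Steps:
F(s, h) = √(h² + s²)
d(W) = -15 + √(9 + W²) (d(W) = 5*(-3) + √(W² + 3²) = -15 + √(W² + 9) = -15 + √(9 + W²))
d(-5)*(66 + y) = (-15 + √(9 + (-5)²))*(66 + 151) = (-15 + √(9 + 25))*217 = (-15 + √34)*217 = -3255 + 217*√34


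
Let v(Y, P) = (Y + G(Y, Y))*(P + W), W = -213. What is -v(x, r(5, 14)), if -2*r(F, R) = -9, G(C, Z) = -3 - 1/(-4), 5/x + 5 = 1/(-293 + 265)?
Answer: -293429/376 ≈ -780.40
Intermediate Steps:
x = -140/141 (x = 5/(-5 + 1/(-293 + 265)) = 5/(-5 + 1/(-28)) = 5/(-5 - 1/28) = 5/(-141/28) = 5*(-28/141) = -140/141 ≈ -0.99291)
G(C, Z) = -11/4 (G(C, Z) = -3 - 1*(-1/4) = -3 + 1/4 = -11/4)
r(F, R) = 9/2 (r(F, R) = -1/2*(-9) = 9/2)
v(Y, P) = (-213 + P)*(-11/4 + Y) (v(Y, P) = (Y - 11/4)*(P - 213) = (-11/4 + Y)*(-213 + P) = (-213 + P)*(-11/4 + Y))
-v(x, r(5, 14)) = -(2343/4 - 213*(-140/141) - 11/4*9/2 + (9/2)*(-140/141)) = -(2343/4 + 9940/47 - 99/8 - 210/47) = -1*293429/376 = -293429/376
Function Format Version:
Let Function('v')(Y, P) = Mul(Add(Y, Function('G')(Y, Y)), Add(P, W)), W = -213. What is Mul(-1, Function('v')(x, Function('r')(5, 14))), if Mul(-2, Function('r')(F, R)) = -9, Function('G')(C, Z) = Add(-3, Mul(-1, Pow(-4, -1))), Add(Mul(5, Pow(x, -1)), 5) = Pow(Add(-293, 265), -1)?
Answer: Rational(-293429, 376) ≈ -780.40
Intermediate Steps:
x = Rational(-140, 141) (x = Mul(5, Pow(Add(-5, Pow(Add(-293, 265), -1)), -1)) = Mul(5, Pow(Add(-5, Pow(-28, -1)), -1)) = Mul(5, Pow(Add(-5, Rational(-1, 28)), -1)) = Mul(5, Pow(Rational(-141, 28), -1)) = Mul(5, Rational(-28, 141)) = Rational(-140, 141) ≈ -0.99291)
Function('G')(C, Z) = Rational(-11, 4) (Function('G')(C, Z) = Add(-3, Mul(-1, Rational(-1, 4))) = Add(-3, Rational(1, 4)) = Rational(-11, 4))
Function('r')(F, R) = Rational(9, 2) (Function('r')(F, R) = Mul(Rational(-1, 2), -9) = Rational(9, 2))
Function('v')(Y, P) = Mul(Add(-213, P), Add(Rational(-11, 4), Y)) (Function('v')(Y, P) = Mul(Add(Y, Rational(-11, 4)), Add(P, -213)) = Mul(Add(Rational(-11, 4), Y), Add(-213, P)) = Mul(Add(-213, P), Add(Rational(-11, 4), Y)))
Mul(-1, Function('v')(x, Function('r')(5, 14))) = Mul(-1, Add(Rational(2343, 4), Mul(-213, Rational(-140, 141)), Mul(Rational(-11, 4), Rational(9, 2)), Mul(Rational(9, 2), Rational(-140, 141)))) = Mul(-1, Add(Rational(2343, 4), Rational(9940, 47), Rational(-99, 8), Rational(-210, 47))) = Mul(-1, Rational(293429, 376)) = Rational(-293429, 376)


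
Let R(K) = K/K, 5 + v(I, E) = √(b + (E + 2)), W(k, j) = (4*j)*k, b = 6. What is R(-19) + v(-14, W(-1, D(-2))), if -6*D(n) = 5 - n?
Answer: -4 + √114/3 ≈ -0.44097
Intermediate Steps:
D(n) = -⅚ + n/6 (D(n) = -(5 - n)/6 = -⅚ + n/6)
W(k, j) = 4*j*k
v(I, E) = -5 + √(8 + E) (v(I, E) = -5 + √(6 + (E + 2)) = -5 + √(6 + (2 + E)) = -5 + √(8 + E))
R(K) = 1
R(-19) + v(-14, W(-1, D(-2))) = 1 + (-5 + √(8 + 4*(-⅚ + (⅙)*(-2))*(-1))) = 1 + (-5 + √(8 + 4*(-⅚ - ⅓)*(-1))) = 1 + (-5 + √(8 + 4*(-7/6)*(-1))) = 1 + (-5 + √(8 + 14/3)) = 1 + (-5 + √(38/3)) = 1 + (-5 + √114/3) = -4 + √114/3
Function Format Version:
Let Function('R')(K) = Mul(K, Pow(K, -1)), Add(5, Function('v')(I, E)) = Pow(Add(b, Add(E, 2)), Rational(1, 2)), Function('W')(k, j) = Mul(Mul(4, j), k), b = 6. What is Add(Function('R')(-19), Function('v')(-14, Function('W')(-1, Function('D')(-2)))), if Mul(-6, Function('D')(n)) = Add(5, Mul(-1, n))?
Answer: Add(-4, Mul(Rational(1, 3), Pow(114, Rational(1, 2)))) ≈ -0.44097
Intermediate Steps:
Function('D')(n) = Add(Rational(-5, 6), Mul(Rational(1, 6), n)) (Function('D')(n) = Mul(Rational(-1, 6), Add(5, Mul(-1, n))) = Add(Rational(-5, 6), Mul(Rational(1, 6), n)))
Function('W')(k, j) = Mul(4, j, k)
Function('v')(I, E) = Add(-5, Pow(Add(8, E), Rational(1, 2))) (Function('v')(I, E) = Add(-5, Pow(Add(6, Add(E, 2)), Rational(1, 2))) = Add(-5, Pow(Add(6, Add(2, E)), Rational(1, 2))) = Add(-5, Pow(Add(8, E), Rational(1, 2))))
Function('R')(K) = 1
Add(Function('R')(-19), Function('v')(-14, Function('W')(-1, Function('D')(-2)))) = Add(1, Add(-5, Pow(Add(8, Mul(4, Add(Rational(-5, 6), Mul(Rational(1, 6), -2)), -1)), Rational(1, 2)))) = Add(1, Add(-5, Pow(Add(8, Mul(4, Add(Rational(-5, 6), Rational(-1, 3)), -1)), Rational(1, 2)))) = Add(1, Add(-5, Pow(Add(8, Mul(4, Rational(-7, 6), -1)), Rational(1, 2)))) = Add(1, Add(-5, Pow(Add(8, Rational(14, 3)), Rational(1, 2)))) = Add(1, Add(-5, Pow(Rational(38, 3), Rational(1, 2)))) = Add(1, Add(-5, Mul(Rational(1, 3), Pow(114, Rational(1, 2))))) = Add(-4, Mul(Rational(1, 3), Pow(114, Rational(1, 2))))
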